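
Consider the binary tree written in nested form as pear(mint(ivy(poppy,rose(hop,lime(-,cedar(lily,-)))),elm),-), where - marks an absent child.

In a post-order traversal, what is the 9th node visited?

Post-order visits the left subtree, then the right subtree, then the node.
At pear: go left to mint.
  At mint: go left to ivy.
    At ivy: go left to poppy.
      poppy is a leaf — visit poppy.
    At ivy: go right to rose.
      At rose: go left to hop.
        hop is a leaf — visit hop.
      At rose: go right to lime.
        At lime: no left child.
        At lime: go right to cedar.
          At cedar: go left to lily.
            lily is a leaf — visit lily.
          At cedar: no right child.
          Visit cedar.
        Visit lime.
      Visit rose.
    Visit ivy.
  At mint: go right to elm.
    elm is a leaf — visit elm.
  Visit mint.
At pear: no right child.
Visit pear.
Full post-order sequence: poppy, hop, lily, cedar, lime, rose, ivy, elm, mint, pear.

mint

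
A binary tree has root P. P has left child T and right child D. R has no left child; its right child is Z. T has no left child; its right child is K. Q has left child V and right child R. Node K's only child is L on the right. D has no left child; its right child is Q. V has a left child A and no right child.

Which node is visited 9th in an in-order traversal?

R

In-order visits the left subtree, then the node, then the right subtree.
At P: go left to T.
  At T: no left child.
  Visit T.
  At T: go right to K.
    At K: no left child.
    Visit K.
    At K: go right to L.
      L is a leaf — visit L.
Visit P.
At P: go right to D.
  At D: no left child.
  Visit D.
  At D: go right to Q.
    At Q: go left to V.
      At V: go left to A.
        A is a leaf — visit A.
      Visit V.
      At V: no right child.
    Visit Q.
    At Q: go right to R.
      At R: no left child.
      Visit R.
      At R: go right to Z.
        Z is a leaf — visit Z.
Full in-order sequence: T, K, L, P, D, A, V, Q, R, Z.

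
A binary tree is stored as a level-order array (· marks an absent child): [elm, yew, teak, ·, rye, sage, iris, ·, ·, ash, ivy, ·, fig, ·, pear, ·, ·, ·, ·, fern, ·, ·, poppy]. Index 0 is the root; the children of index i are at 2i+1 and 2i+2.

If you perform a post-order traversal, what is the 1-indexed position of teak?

Post-order visits the left subtree, then the right subtree, then the node.
At elm: go left to yew.
  At yew: no left child.
  At yew: go right to rye.
    At rye: go left to ash.
      At ash: go left to fern.
        fern is a leaf — visit fern.
      At ash: no right child.
      Visit ash.
    At rye: go right to ivy.
      At ivy: no left child.
      At ivy: go right to poppy.
        poppy is a leaf — visit poppy.
      Visit ivy.
    Visit rye.
  Visit yew.
At elm: go right to teak.
  At teak: go left to sage.
    At sage: no left child.
    At sage: go right to fig.
      fig is a leaf — visit fig.
    Visit sage.
  At teak: go right to iris.
    At iris: no left child.
    At iris: go right to pear.
      pear is a leaf — visit pear.
    Visit iris.
  Visit teak.
Visit elm.
Full post-order sequence: fern, ash, poppy, ivy, rye, yew, fig, sage, pear, iris, teak, elm.

11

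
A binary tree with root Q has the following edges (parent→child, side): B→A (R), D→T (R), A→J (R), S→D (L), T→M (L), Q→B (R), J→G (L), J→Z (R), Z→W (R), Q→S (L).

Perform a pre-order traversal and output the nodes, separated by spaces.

Pre-order visits the node, then its left subtree, then its right subtree.
Visit Q.
At Q: go left to S.
  Visit S.
  At S: go left to D.
    Visit D.
    At D: no left child.
    At D: go right to T.
      Visit T.
      At T: go left to M.
        M is a leaf — visit M.
      At T: no right child.
  At S: no right child.
At Q: go right to B.
  Visit B.
  At B: no left child.
  At B: go right to A.
    Visit A.
    At A: no left child.
    At A: go right to J.
      Visit J.
      At J: go left to G.
        G is a leaf — visit G.
      At J: go right to Z.
        Visit Z.
        At Z: no left child.
        At Z: go right to W.
          W is a leaf — visit W.

Q S D T M B A J G Z W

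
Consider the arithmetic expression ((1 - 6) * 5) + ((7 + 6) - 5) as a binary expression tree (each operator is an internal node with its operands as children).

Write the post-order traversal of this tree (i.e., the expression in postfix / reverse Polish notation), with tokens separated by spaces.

1 6 - 5 * 7 6 + 5 - +

Post-order on an expression tree gives postfix notation: for each operator, emit left operand, right operand, then the operator.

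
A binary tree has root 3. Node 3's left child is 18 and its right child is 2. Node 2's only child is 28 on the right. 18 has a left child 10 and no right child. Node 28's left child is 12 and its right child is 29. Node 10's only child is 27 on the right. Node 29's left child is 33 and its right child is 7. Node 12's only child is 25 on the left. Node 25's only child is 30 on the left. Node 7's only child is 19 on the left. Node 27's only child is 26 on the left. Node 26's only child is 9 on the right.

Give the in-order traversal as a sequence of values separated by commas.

10, 26, 9, 27, 18, 3, 2, 30, 25, 12, 28, 33, 29, 19, 7

In-order visits the left subtree, then the node, then the right subtree.
At 3: go left to 18.
  At 18: go left to 10.
    At 10: no left child.
    Visit 10.
    At 10: go right to 27.
      At 27: go left to 26.
        At 26: no left child.
        Visit 26.
        At 26: go right to 9.
          9 is a leaf — visit 9.
      Visit 27.
      At 27: no right child.
  Visit 18.
  At 18: no right child.
Visit 3.
At 3: go right to 2.
  At 2: no left child.
  Visit 2.
  At 2: go right to 28.
    At 28: go left to 12.
      At 12: go left to 25.
        At 25: go left to 30.
          30 is a leaf — visit 30.
        Visit 25.
        At 25: no right child.
      Visit 12.
      At 12: no right child.
    Visit 28.
    At 28: go right to 29.
      At 29: go left to 33.
        33 is a leaf — visit 33.
      Visit 29.
      At 29: go right to 7.
        At 7: go left to 19.
          19 is a leaf — visit 19.
        Visit 7.
        At 7: no right child.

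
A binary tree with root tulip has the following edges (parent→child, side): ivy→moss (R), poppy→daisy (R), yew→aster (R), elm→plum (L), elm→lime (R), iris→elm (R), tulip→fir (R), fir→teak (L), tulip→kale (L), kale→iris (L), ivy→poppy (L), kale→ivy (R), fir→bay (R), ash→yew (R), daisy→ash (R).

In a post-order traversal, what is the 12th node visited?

Post-order visits the left subtree, then the right subtree, then the node.
At tulip: go left to kale.
  At kale: go left to iris.
    At iris: no left child.
    At iris: go right to elm.
      At elm: go left to plum.
        plum is a leaf — visit plum.
      At elm: go right to lime.
        lime is a leaf — visit lime.
      Visit elm.
    Visit iris.
  At kale: go right to ivy.
    At ivy: go left to poppy.
      At poppy: no left child.
      At poppy: go right to daisy.
        At daisy: no left child.
        At daisy: go right to ash.
          At ash: no left child.
          At ash: go right to yew.
            At yew: no left child.
            At yew: go right to aster.
              aster is a leaf — visit aster.
            Visit yew.
          Visit ash.
        Visit daisy.
      Visit poppy.
    At ivy: go right to moss.
      moss is a leaf — visit moss.
    Visit ivy.
  Visit kale.
At tulip: go right to fir.
  At fir: go left to teak.
    teak is a leaf — visit teak.
  At fir: go right to bay.
    bay is a leaf — visit bay.
  Visit fir.
Visit tulip.
Full post-order sequence: plum, lime, elm, iris, aster, yew, ash, daisy, poppy, moss, ivy, kale, teak, bay, fir, tulip.

kale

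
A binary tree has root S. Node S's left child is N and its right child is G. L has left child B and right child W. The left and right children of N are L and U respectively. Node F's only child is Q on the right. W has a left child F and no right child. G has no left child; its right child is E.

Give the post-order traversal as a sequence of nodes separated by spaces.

Post-order visits the left subtree, then the right subtree, then the node.
At S: go left to N.
  At N: go left to L.
    At L: go left to B.
      B is a leaf — visit B.
    At L: go right to W.
      At W: go left to F.
        At F: no left child.
        At F: go right to Q.
          Q is a leaf — visit Q.
        Visit F.
      At W: no right child.
      Visit W.
    Visit L.
  At N: go right to U.
    U is a leaf — visit U.
  Visit N.
At S: go right to G.
  At G: no left child.
  At G: go right to E.
    E is a leaf — visit E.
  Visit G.
Visit S.

B Q F W L U N E G S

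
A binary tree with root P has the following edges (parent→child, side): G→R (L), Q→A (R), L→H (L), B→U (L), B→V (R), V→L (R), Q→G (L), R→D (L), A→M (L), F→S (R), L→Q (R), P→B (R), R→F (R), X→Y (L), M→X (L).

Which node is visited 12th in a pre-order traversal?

Pre-order visits the node, then its left subtree, then its right subtree.
Visit P.
At P: no left child.
At P: go right to B.
  Visit B.
  At B: go left to U.
    U is a leaf — visit U.
  At B: go right to V.
    Visit V.
    At V: no left child.
    At V: go right to L.
      Visit L.
      At L: go left to H.
        H is a leaf — visit H.
      At L: go right to Q.
        Visit Q.
        At Q: go left to G.
          Visit G.
          At G: go left to R.
            Visit R.
            At R: go left to D.
              D is a leaf — visit D.
            At R: go right to F.
              Visit F.
              At F: no left child.
              At F: go right to S.
                S is a leaf — visit S.
          At G: no right child.
        At Q: go right to A.
          Visit A.
          At A: go left to M.
            Visit M.
            At M: go left to X.
              Visit X.
              At X: go left to Y.
                Y is a leaf — visit Y.
              At X: no right child.
            At M: no right child.
          At A: no right child.
Full pre-order sequence: P, B, U, V, L, H, Q, G, R, D, F, S, A, M, X, Y.

S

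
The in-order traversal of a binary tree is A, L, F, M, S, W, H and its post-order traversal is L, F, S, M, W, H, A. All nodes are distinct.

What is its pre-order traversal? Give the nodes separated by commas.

A, H, W, M, F, L, S

The last element of post-order is the root; it splits in-order into left and right subtrees.
Root A: left subtree has 0 nodes { }, right has 6 {L, F, M, S, W, H}.
  Root H: left subtree has 5 nodes {L, F, M, S, W}, right has 0 { }.
    Root W: left subtree has 4 nodes {L, F, M, S}, right has 0 { }.
      Root M: left subtree has 2 nodes {L, F}, right has 1 {S}.
        Root F: left subtree has 1 node {L}, right has 0 { }.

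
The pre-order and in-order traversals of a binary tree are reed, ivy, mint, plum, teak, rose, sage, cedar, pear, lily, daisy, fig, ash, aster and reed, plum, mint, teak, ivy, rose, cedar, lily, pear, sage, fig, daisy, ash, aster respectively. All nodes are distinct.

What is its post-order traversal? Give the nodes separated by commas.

plum, teak, mint, lily, pear, cedar, fig, aster, ash, daisy, sage, rose, ivy, reed

The first element of pre-order is the root; it splits in-order into left and right subtrees.
Root reed: left subtree has 0 nodes { }, right has 13 {plum, mint, teak, ivy, rose, cedar, lily, pear, sage, fig, daisy, ash, aster}.
  Root ivy: left subtree has 3 nodes {plum, mint, teak}, right has 9 {rose, cedar, lily, pear, sage, fig, daisy, ash, aster}.
    Root mint: left subtree has 1 node {plum}, right has 1 {teak}.
    Root rose: left subtree has 0 nodes { }, right has 8 {cedar, lily, pear, sage, fig, daisy, ash, aster}.
      Root sage: left subtree has 3 nodes {cedar, lily, pear}, right has 4 {fig, daisy, ash, aster}.
        Root cedar: left subtree has 0 nodes { }, right has 2 {lily, pear}.
          Root pear: left subtree has 1 node {lily}, right has 0 { }.
        Root daisy: left subtree has 1 node {fig}, right has 2 {ash, aster}.
          Root ash: left subtree has 0 nodes { }, right has 1 {aster}.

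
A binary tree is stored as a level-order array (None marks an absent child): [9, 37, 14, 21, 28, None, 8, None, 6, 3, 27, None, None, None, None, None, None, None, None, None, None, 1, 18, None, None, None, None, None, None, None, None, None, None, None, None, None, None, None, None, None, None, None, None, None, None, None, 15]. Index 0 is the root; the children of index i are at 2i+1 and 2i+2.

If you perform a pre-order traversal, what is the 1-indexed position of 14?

11

Pre-order visits the node, then its left subtree, then its right subtree.
Visit 9.
At 9: go left to 37.
  Visit 37.
  At 37: go left to 21.
    Visit 21.
    At 21: no left child.
    At 21: go right to 6.
      6 is a leaf — visit 6.
  At 37: go right to 28.
    Visit 28.
    At 28: go left to 3.
      3 is a leaf — visit 3.
    At 28: go right to 27.
      Visit 27.
      At 27: go left to 1.
        1 is a leaf — visit 1.
      At 27: go right to 18.
        Visit 18.
        At 18: no left child.
        At 18: go right to 15.
          15 is a leaf — visit 15.
At 9: go right to 14.
  Visit 14.
  At 14: no left child.
  At 14: go right to 8.
    8 is a leaf — visit 8.
Full pre-order sequence: 9, 37, 21, 6, 28, 3, 27, 1, 18, 15, 14, 8.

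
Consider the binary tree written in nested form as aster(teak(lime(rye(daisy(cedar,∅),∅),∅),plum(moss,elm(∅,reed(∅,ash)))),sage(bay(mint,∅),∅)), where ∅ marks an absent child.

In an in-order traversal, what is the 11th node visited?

aster

In-order visits the left subtree, then the node, then the right subtree.
At aster: go left to teak.
  At teak: go left to lime.
    At lime: go left to rye.
      At rye: go left to daisy.
        At daisy: go left to cedar.
          cedar is a leaf — visit cedar.
        Visit daisy.
        At daisy: no right child.
      Visit rye.
      At rye: no right child.
    Visit lime.
    At lime: no right child.
  Visit teak.
  At teak: go right to plum.
    At plum: go left to moss.
      moss is a leaf — visit moss.
    Visit plum.
    At plum: go right to elm.
      At elm: no left child.
      Visit elm.
      At elm: go right to reed.
        At reed: no left child.
        Visit reed.
        At reed: go right to ash.
          ash is a leaf — visit ash.
Visit aster.
At aster: go right to sage.
  At sage: go left to bay.
    At bay: go left to mint.
      mint is a leaf — visit mint.
    Visit bay.
    At bay: no right child.
  Visit sage.
  At sage: no right child.
Full in-order sequence: cedar, daisy, rye, lime, teak, moss, plum, elm, reed, ash, aster, mint, bay, sage.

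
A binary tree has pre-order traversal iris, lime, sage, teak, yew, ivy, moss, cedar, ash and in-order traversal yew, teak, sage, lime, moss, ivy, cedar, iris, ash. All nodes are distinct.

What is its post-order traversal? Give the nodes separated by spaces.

The first element of pre-order is the root; it splits in-order into left and right subtrees.
Root iris: left subtree has 7 nodes {yew, teak, sage, lime, moss, ivy, cedar}, right has 1 {ash}.
  Root lime: left subtree has 3 nodes {yew, teak, sage}, right has 3 {moss, ivy, cedar}.
    Root sage: left subtree has 2 nodes {yew, teak}, right has 0 { }.
      Root teak: left subtree has 1 node {yew}, right has 0 { }.
    Root ivy: left subtree has 1 node {moss}, right has 1 {cedar}.

yew teak sage moss cedar ivy lime ash iris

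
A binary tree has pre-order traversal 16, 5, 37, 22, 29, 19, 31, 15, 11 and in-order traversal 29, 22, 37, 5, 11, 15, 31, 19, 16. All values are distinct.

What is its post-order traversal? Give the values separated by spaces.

29 22 37 11 15 31 19 5 16

The first element of pre-order is the root; it splits in-order into left and right subtrees.
Root 16: left subtree has 8 nodes {29, 22, 37, 5, 11, 15, 31, 19}, right has 0 { }.
  Root 5: left subtree has 3 nodes {29, 22, 37}, right has 4 {11, 15, 31, 19}.
    Root 37: left subtree has 2 nodes {29, 22}, right has 0 { }.
      Root 22: left subtree has 1 node {29}, right has 0 { }.
    Root 19: left subtree has 3 nodes {11, 15, 31}, right has 0 { }.
      Root 31: left subtree has 2 nodes {11, 15}, right has 0 { }.
        Root 15: left subtree has 1 node {11}, right has 0 { }.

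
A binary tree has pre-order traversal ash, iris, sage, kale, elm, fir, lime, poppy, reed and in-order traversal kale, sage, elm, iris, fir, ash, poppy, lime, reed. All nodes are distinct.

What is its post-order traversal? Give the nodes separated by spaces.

The first element of pre-order is the root; it splits in-order into left and right subtrees.
Root ash: left subtree has 5 nodes {kale, sage, elm, iris, fir}, right has 3 {poppy, lime, reed}.
  Root iris: left subtree has 3 nodes {kale, sage, elm}, right has 1 {fir}.
    Root sage: left subtree has 1 node {kale}, right has 1 {elm}.
  Root lime: left subtree has 1 node {poppy}, right has 1 {reed}.

kale elm sage fir iris poppy reed lime ash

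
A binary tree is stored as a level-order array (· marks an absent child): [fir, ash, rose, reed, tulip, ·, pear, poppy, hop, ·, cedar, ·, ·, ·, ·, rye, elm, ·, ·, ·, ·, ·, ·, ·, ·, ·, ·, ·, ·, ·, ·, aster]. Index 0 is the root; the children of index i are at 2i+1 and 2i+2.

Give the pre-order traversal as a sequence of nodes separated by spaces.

fir ash reed poppy rye aster elm hop tulip cedar rose pear

Pre-order visits the node, then its left subtree, then its right subtree.
Visit fir.
At fir: go left to ash.
  Visit ash.
  At ash: go left to reed.
    Visit reed.
    At reed: go left to poppy.
      Visit poppy.
      At poppy: go left to rye.
        Visit rye.
        At rye: go left to aster.
          aster is a leaf — visit aster.
        At rye: no right child.
      At poppy: go right to elm.
        elm is a leaf — visit elm.
    At reed: go right to hop.
      hop is a leaf — visit hop.
  At ash: go right to tulip.
    Visit tulip.
    At tulip: no left child.
    At tulip: go right to cedar.
      cedar is a leaf — visit cedar.
At fir: go right to rose.
  Visit rose.
  At rose: no left child.
  At rose: go right to pear.
    pear is a leaf — visit pear.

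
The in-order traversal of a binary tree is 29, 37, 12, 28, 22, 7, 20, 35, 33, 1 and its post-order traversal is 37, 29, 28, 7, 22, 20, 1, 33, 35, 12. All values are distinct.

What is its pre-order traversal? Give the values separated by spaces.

The last element of post-order is the root; it splits in-order into left and right subtrees.
Root 12: left subtree has 2 nodes {29, 37}, right has 7 {28, 22, 7, 20, 35, 33, 1}.
  Root 29: left subtree has 0 nodes { }, right has 1 {37}.
  Root 35: left subtree has 4 nodes {28, 22, 7, 20}, right has 2 {33, 1}.
    Root 20: left subtree has 3 nodes {28, 22, 7}, right has 0 { }.
      Root 22: left subtree has 1 node {28}, right has 1 {7}.
    Root 33: left subtree has 0 nodes { }, right has 1 {1}.

12 29 37 35 20 22 28 7 33 1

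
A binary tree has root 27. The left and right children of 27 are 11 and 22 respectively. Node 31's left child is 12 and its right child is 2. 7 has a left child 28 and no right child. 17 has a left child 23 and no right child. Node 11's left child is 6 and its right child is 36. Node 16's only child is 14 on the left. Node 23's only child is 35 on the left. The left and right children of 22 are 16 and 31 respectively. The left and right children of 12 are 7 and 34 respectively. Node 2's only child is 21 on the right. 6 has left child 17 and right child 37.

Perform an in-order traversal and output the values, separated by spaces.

35 23 17 6 37 11 36 27 14 16 22 28 7 12 34 31 2 21

In-order visits the left subtree, then the node, then the right subtree.
At 27: go left to 11.
  At 11: go left to 6.
    At 6: go left to 17.
      At 17: go left to 23.
        At 23: go left to 35.
          35 is a leaf — visit 35.
        Visit 23.
        At 23: no right child.
      Visit 17.
      At 17: no right child.
    Visit 6.
    At 6: go right to 37.
      37 is a leaf — visit 37.
  Visit 11.
  At 11: go right to 36.
    36 is a leaf — visit 36.
Visit 27.
At 27: go right to 22.
  At 22: go left to 16.
    At 16: go left to 14.
      14 is a leaf — visit 14.
    Visit 16.
    At 16: no right child.
  Visit 22.
  At 22: go right to 31.
    At 31: go left to 12.
      At 12: go left to 7.
        At 7: go left to 28.
          28 is a leaf — visit 28.
        Visit 7.
        At 7: no right child.
      Visit 12.
      At 12: go right to 34.
        34 is a leaf — visit 34.
    Visit 31.
    At 31: go right to 2.
      At 2: no left child.
      Visit 2.
      At 2: go right to 21.
        21 is a leaf — visit 21.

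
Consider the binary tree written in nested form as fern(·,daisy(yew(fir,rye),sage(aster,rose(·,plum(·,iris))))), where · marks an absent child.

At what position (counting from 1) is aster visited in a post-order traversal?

Post-order visits the left subtree, then the right subtree, then the node.
At fern: no left child.
At fern: go right to daisy.
  At daisy: go left to yew.
    At yew: go left to fir.
      fir is a leaf — visit fir.
    At yew: go right to rye.
      rye is a leaf — visit rye.
    Visit yew.
  At daisy: go right to sage.
    At sage: go left to aster.
      aster is a leaf — visit aster.
    At sage: go right to rose.
      At rose: no left child.
      At rose: go right to plum.
        At plum: no left child.
        At plum: go right to iris.
          iris is a leaf — visit iris.
        Visit plum.
      Visit rose.
    Visit sage.
  Visit daisy.
Visit fern.
Full post-order sequence: fir, rye, yew, aster, iris, plum, rose, sage, daisy, fern.

4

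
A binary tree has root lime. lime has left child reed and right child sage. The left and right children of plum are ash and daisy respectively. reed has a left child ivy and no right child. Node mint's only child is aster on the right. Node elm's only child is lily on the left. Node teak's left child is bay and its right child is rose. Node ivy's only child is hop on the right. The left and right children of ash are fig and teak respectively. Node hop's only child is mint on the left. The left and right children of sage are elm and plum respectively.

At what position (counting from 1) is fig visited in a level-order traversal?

12

Level-order visits nodes level by level from the root, left to right within each level.
Level 0: lime
Level 1: reed, sage
Level 2: ivy, elm, plum
Level 3: hop, lily, ash, daisy
Level 4: mint, fig, teak
Level 5: aster, bay, rose
Full level-order sequence: lime, reed, sage, ivy, elm, plum, hop, lily, ash, daisy, mint, fig, teak, aster, bay, rose.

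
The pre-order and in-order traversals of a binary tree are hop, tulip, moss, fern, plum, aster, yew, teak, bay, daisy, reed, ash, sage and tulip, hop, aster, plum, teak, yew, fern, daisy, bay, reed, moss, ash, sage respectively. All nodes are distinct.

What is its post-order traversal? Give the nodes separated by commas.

The first element of pre-order is the root; it splits in-order into left and right subtrees.
Root hop: left subtree has 1 node {tulip}, right has 11 {aster, plum, teak, yew, fern, daisy, bay, reed, moss, ash, sage}.
  Root moss: left subtree has 8 nodes {aster, plum, teak, yew, fern, daisy, bay, reed}, right has 2 {ash, sage}.
    Root fern: left subtree has 4 nodes {aster, plum, teak, yew}, right has 3 {daisy, bay, reed}.
      Root plum: left subtree has 1 node {aster}, right has 2 {teak, yew}.
        Root yew: left subtree has 1 node {teak}, right has 0 { }.
      Root bay: left subtree has 1 node {daisy}, right has 1 {reed}.
    Root ash: left subtree has 0 nodes { }, right has 1 {sage}.

tulip, aster, teak, yew, plum, daisy, reed, bay, fern, sage, ash, moss, hop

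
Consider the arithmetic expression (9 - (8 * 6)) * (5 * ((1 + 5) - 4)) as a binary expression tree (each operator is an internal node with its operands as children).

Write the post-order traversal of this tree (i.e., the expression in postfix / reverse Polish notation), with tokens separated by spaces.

Post-order on an expression tree gives postfix notation: for each operator, emit left operand, right operand, then the operator.

9 8 6 * - 5 1 5 + 4 - * *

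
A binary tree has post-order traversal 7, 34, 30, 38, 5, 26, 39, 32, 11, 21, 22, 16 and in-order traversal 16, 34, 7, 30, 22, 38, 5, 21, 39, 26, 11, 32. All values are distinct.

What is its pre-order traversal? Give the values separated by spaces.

The last element of post-order is the root; it splits in-order into left and right subtrees.
Root 16: left subtree has 0 nodes { }, right has 11 {34, 7, 30, 22, 38, 5, 21, 39, 26, 11, 32}.
  Root 22: left subtree has 3 nodes {34, 7, 30}, right has 7 {38, 5, 21, 39, 26, 11, 32}.
    Root 30: left subtree has 2 nodes {34, 7}, right has 0 { }.
      Root 34: left subtree has 0 nodes { }, right has 1 {7}.
    Root 21: left subtree has 2 nodes {38, 5}, right has 4 {39, 26, 11, 32}.
      Root 5: left subtree has 1 node {38}, right has 0 { }.
      Root 11: left subtree has 2 nodes {39, 26}, right has 1 {32}.
        Root 39: left subtree has 0 nodes { }, right has 1 {26}.

16 22 30 34 7 21 5 38 11 39 26 32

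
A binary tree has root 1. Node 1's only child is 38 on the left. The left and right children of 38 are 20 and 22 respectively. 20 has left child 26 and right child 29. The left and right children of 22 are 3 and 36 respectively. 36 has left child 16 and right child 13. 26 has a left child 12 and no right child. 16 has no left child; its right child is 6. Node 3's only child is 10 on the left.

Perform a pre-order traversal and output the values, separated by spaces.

1 38 20 26 12 29 22 3 10 36 16 6 13

Pre-order visits the node, then its left subtree, then its right subtree.
Visit 1.
At 1: go left to 38.
  Visit 38.
  At 38: go left to 20.
    Visit 20.
    At 20: go left to 26.
      Visit 26.
      At 26: go left to 12.
        12 is a leaf — visit 12.
      At 26: no right child.
    At 20: go right to 29.
      29 is a leaf — visit 29.
  At 38: go right to 22.
    Visit 22.
    At 22: go left to 3.
      Visit 3.
      At 3: go left to 10.
        10 is a leaf — visit 10.
      At 3: no right child.
    At 22: go right to 36.
      Visit 36.
      At 36: go left to 16.
        Visit 16.
        At 16: no left child.
        At 16: go right to 6.
          6 is a leaf — visit 6.
      At 36: go right to 13.
        13 is a leaf — visit 13.
At 1: no right child.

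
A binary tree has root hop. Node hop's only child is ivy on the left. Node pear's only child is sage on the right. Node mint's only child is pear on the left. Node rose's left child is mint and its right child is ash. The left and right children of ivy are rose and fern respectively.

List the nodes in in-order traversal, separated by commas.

In-order visits the left subtree, then the node, then the right subtree.
At hop: go left to ivy.
  At ivy: go left to rose.
    At rose: go left to mint.
      At mint: go left to pear.
        At pear: no left child.
        Visit pear.
        At pear: go right to sage.
          sage is a leaf — visit sage.
      Visit mint.
      At mint: no right child.
    Visit rose.
    At rose: go right to ash.
      ash is a leaf — visit ash.
  Visit ivy.
  At ivy: go right to fern.
    fern is a leaf — visit fern.
Visit hop.
At hop: no right child.

pear, sage, mint, rose, ash, ivy, fern, hop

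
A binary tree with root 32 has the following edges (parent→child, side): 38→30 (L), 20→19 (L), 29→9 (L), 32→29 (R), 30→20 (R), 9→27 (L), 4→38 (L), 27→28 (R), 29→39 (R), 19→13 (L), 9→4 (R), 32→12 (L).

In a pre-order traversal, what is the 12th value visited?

13

Pre-order visits the node, then its left subtree, then its right subtree.
Visit 32.
At 32: go left to 12.
  12 is a leaf — visit 12.
At 32: go right to 29.
  Visit 29.
  At 29: go left to 9.
    Visit 9.
    At 9: go left to 27.
      Visit 27.
      At 27: no left child.
      At 27: go right to 28.
        28 is a leaf — visit 28.
    At 9: go right to 4.
      Visit 4.
      At 4: go left to 38.
        Visit 38.
        At 38: go left to 30.
          Visit 30.
          At 30: no left child.
          At 30: go right to 20.
            Visit 20.
            At 20: go left to 19.
              Visit 19.
              At 19: go left to 13.
                13 is a leaf — visit 13.
              At 19: no right child.
            At 20: no right child.
        At 38: no right child.
      At 4: no right child.
  At 29: go right to 39.
    39 is a leaf — visit 39.
Full pre-order sequence: 32, 12, 29, 9, 27, 28, 4, 38, 30, 20, 19, 13, 39.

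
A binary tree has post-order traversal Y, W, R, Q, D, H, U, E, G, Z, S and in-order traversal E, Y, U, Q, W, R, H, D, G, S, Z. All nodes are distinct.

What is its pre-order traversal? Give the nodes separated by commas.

S, G, E, U, Y, H, Q, R, W, D, Z

The last element of post-order is the root; it splits in-order into left and right subtrees.
Root S: left subtree has 9 nodes {E, Y, U, Q, W, R, H, D, G}, right has 1 {Z}.
  Root G: left subtree has 8 nodes {E, Y, U, Q, W, R, H, D}, right has 0 { }.
    Root E: left subtree has 0 nodes { }, right has 7 {Y, U, Q, W, R, H, D}.
      Root U: left subtree has 1 node {Y}, right has 5 {Q, W, R, H, D}.
        Root H: left subtree has 3 nodes {Q, W, R}, right has 1 {D}.
          Root Q: left subtree has 0 nodes { }, right has 2 {W, R}.
            Root R: left subtree has 1 node {W}, right has 0 { }.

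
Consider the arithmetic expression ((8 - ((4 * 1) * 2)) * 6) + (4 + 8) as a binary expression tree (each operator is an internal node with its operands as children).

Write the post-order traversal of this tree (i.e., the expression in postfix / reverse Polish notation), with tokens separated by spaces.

8 4 1 * 2 * - 6 * 4 8 + +

Post-order on an expression tree gives postfix notation: for each operator, emit left operand, right operand, then the operator.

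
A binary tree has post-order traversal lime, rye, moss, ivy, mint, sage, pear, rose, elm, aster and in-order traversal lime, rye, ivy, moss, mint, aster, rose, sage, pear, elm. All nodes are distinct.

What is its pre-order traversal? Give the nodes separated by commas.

The last element of post-order is the root; it splits in-order into left and right subtrees.
Root aster: left subtree has 5 nodes {lime, rye, ivy, moss, mint}, right has 4 {rose, sage, pear, elm}.
  Root mint: left subtree has 4 nodes {lime, rye, ivy, moss}, right has 0 { }.
    Root ivy: left subtree has 2 nodes {lime, rye}, right has 1 {moss}.
      Root rye: left subtree has 1 node {lime}, right has 0 { }.
  Root elm: left subtree has 3 nodes {rose, sage, pear}, right has 0 { }.
    Root rose: left subtree has 0 nodes { }, right has 2 {sage, pear}.
      Root pear: left subtree has 1 node {sage}, right has 0 { }.

aster, mint, ivy, rye, lime, moss, elm, rose, pear, sage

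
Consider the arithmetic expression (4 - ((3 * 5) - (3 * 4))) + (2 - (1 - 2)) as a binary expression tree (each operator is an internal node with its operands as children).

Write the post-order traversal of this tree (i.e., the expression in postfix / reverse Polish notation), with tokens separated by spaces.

4 3 5 * 3 4 * - - 2 1 2 - - +

Post-order on an expression tree gives postfix notation: for each operator, emit left operand, right operand, then the operator.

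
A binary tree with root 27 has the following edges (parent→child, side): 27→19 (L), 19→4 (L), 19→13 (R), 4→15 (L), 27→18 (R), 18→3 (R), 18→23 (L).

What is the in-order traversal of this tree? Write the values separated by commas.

In-order visits the left subtree, then the node, then the right subtree.
At 27: go left to 19.
  At 19: go left to 4.
    At 4: go left to 15.
      15 is a leaf — visit 15.
    Visit 4.
    At 4: no right child.
  Visit 19.
  At 19: go right to 13.
    13 is a leaf — visit 13.
Visit 27.
At 27: go right to 18.
  At 18: go left to 23.
    23 is a leaf — visit 23.
  Visit 18.
  At 18: go right to 3.
    3 is a leaf — visit 3.

15, 4, 19, 13, 27, 23, 18, 3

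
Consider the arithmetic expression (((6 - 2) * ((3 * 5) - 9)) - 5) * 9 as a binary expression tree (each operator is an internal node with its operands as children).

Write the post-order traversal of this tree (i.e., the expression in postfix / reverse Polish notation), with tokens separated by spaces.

6 2 - 3 5 * 9 - * 5 - 9 *

Post-order on an expression tree gives postfix notation: for each operator, emit left operand, right operand, then the operator.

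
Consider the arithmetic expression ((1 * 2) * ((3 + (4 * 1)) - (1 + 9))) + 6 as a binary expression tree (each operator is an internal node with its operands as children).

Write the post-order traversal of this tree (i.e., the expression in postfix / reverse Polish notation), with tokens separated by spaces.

Post-order on an expression tree gives postfix notation: for each operator, emit left operand, right operand, then the operator.

1 2 * 3 4 1 * + 1 9 + - * 6 +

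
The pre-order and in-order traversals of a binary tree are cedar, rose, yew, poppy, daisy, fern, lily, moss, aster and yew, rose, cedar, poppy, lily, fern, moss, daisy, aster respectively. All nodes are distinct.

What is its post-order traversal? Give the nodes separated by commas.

The first element of pre-order is the root; it splits in-order into left and right subtrees.
Root cedar: left subtree has 2 nodes {yew, rose}, right has 6 {poppy, lily, fern, moss, daisy, aster}.
  Root rose: left subtree has 1 node {yew}, right has 0 { }.
  Root poppy: left subtree has 0 nodes { }, right has 5 {lily, fern, moss, daisy, aster}.
    Root daisy: left subtree has 3 nodes {lily, fern, moss}, right has 1 {aster}.
      Root fern: left subtree has 1 node {lily}, right has 1 {moss}.

yew, rose, lily, moss, fern, aster, daisy, poppy, cedar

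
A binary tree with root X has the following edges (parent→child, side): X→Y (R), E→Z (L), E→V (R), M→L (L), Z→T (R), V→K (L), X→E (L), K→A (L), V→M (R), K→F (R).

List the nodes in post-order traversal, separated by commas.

T, Z, A, F, K, L, M, V, E, Y, X

Post-order visits the left subtree, then the right subtree, then the node.
At X: go left to E.
  At E: go left to Z.
    At Z: no left child.
    At Z: go right to T.
      T is a leaf — visit T.
    Visit Z.
  At E: go right to V.
    At V: go left to K.
      At K: go left to A.
        A is a leaf — visit A.
      At K: go right to F.
        F is a leaf — visit F.
      Visit K.
    At V: go right to M.
      At M: go left to L.
        L is a leaf — visit L.
      At M: no right child.
      Visit M.
    Visit V.
  Visit E.
At X: go right to Y.
  Y is a leaf — visit Y.
Visit X.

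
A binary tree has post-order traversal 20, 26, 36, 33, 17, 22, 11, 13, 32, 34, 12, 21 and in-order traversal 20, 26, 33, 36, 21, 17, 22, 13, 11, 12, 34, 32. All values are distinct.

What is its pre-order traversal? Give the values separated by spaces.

21 33 26 20 36 12 13 22 17 11 34 32

The last element of post-order is the root; it splits in-order into left and right subtrees.
Root 21: left subtree has 4 nodes {20, 26, 33, 36}, right has 7 {17, 22, 13, 11, 12, 34, 32}.
  Root 33: left subtree has 2 nodes {20, 26}, right has 1 {36}.
    Root 26: left subtree has 1 node {20}, right has 0 { }.
  Root 12: left subtree has 4 nodes {17, 22, 13, 11}, right has 2 {34, 32}.
    Root 13: left subtree has 2 nodes {17, 22}, right has 1 {11}.
      Root 22: left subtree has 1 node {17}, right has 0 { }.
    Root 34: left subtree has 0 nodes { }, right has 1 {32}.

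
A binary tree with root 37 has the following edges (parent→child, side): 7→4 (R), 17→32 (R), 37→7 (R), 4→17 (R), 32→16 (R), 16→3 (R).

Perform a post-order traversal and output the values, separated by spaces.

3 16 32 17 4 7 37

Post-order visits the left subtree, then the right subtree, then the node.
At 37: no left child.
At 37: go right to 7.
  At 7: no left child.
  At 7: go right to 4.
    At 4: no left child.
    At 4: go right to 17.
      At 17: no left child.
      At 17: go right to 32.
        At 32: no left child.
        At 32: go right to 16.
          At 16: no left child.
          At 16: go right to 3.
            3 is a leaf — visit 3.
          Visit 16.
        Visit 32.
      Visit 17.
    Visit 4.
  Visit 7.
Visit 37.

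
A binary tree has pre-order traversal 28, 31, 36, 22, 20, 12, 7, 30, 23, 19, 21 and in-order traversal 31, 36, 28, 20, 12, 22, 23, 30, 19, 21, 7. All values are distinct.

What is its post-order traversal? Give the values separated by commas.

The first element of pre-order is the root; it splits in-order into left and right subtrees.
Root 28: left subtree has 2 nodes {31, 36}, right has 8 {20, 12, 22, 23, 30, 19, 21, 7}.
  Root 31: left subtree has 0 nodes { }, right has 1 {36}.
  Root 22: left subtree has 2 nodes {20, 12}, right has 5 {23, 30, 19, 21, 7}.
    Root 20: left subtree has 0 nodes { }, right has 1 {12}.
    Root 7: left subtree has 4 nodes {23, 30, 19, 21}, right has 0 { }.
      Root 30: left subtree has 1 node {23}, right has 2 {19, 21}.
        Root 19: left subtree has 0 nodes { }, right has 1 {21}.

36, 31, 12, 20, 23, 21, 19, 30, 7, 22, 28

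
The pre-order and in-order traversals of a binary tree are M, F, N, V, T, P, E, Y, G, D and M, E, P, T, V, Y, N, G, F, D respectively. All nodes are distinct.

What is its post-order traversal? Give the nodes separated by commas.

E, P, T, Y, V, G, N, D, F, M

The first element of pre-order is the root; it splits in-order into left and right subtrees.
Root M: left subtree has 0 nodes { }, right has 9 {E, P, T, V, Y, N, G, F, D}.
  Root F: left subtree has 7 nodes {E, P, T, V, Y, N, G}, right has 1 {D}.
    Root N: left subtree has 5 nodes {E, P, T, V, Y}, right has 1 {G}.
      Root V: left subtree has 3 nodes {E, P, T}, right has 1 {Y}.
        Root T: left subtree has 2 nodes {E, P}, right has 0 { }.
          Root P: left subtree has 1 node {E}, right has 0 { }.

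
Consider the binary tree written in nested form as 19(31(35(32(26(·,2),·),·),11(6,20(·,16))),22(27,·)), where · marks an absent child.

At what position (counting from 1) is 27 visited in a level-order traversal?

6

Level-order visits nodes level by level from the root, left to right within each level.
Level 0: 19
Level 1: 31, 22
Level 2: 35, 11, 27
Level 3: 32, 6, 20
Level 4: 26, 16
Level 5: 2
Full level-order sequence: 19, 31, 22, 35, 11, 27, 32, 6, 20, 26, 16, 2.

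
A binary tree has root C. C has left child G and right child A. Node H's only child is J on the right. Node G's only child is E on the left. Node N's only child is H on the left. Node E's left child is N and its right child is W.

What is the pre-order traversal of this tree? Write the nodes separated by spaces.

Pre-order visits the node, then its left subtree, then its right subtree.
Visit C.
At C: go left to G.
  Visit G.
  At G: go left to E.
    Visit E.
    At E: go left to N.
      Visit N.
      At N: go left to H.
        Visit H.
        At H: no left child.
        At H: go right to J.
          J is a leaf — visit J.
      At N: no right child.
    At E: go right to W.
      W is a leaf — visit W.
  At G: no right child.
At C: go right to A.
  A is a leaf — visit A.

C G E N H J W A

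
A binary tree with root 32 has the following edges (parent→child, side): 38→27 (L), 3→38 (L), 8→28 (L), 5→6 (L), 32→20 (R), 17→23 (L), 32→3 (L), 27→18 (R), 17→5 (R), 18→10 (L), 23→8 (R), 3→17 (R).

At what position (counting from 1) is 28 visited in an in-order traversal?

7

In-order visits the left subtree, then the node, then the right subtree.
At 32: go left to 3.
  At 3: go left to 38.
    At 38: go left to 27.
      At 27: no left child.
      Visit 27.
      At 27: go right to 18.
        At 18: go left to 10.
          10 is a leaf — visit 10.
        Visit 18.
        At 18: no right child.
    Visit 38.
    At 38: no right child.
  Visit 3.
  At 3: go right to 17.
    At 17: go left to 23.
      At 23: no left child.
      Visit 23.
      At 23: go right to 8.
        At 8: go left to 28.
          28 is a leaf — visit 28.
        Visit 8.
        At 8: no right child.
    Visit 17.
    At 17: go right to 5.
      At 5: go left to 6.
        6 is a leaf — visit 6.
      Visit 5.
      At 5: no right child.
Visit 32.
At 32: go right to 20.
  20 is a leaf — visit 20.
Full in-order sequence: 27, 10, 18, 38, 3, 23, 28, 8, 17, 6, 5, 32, 20.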